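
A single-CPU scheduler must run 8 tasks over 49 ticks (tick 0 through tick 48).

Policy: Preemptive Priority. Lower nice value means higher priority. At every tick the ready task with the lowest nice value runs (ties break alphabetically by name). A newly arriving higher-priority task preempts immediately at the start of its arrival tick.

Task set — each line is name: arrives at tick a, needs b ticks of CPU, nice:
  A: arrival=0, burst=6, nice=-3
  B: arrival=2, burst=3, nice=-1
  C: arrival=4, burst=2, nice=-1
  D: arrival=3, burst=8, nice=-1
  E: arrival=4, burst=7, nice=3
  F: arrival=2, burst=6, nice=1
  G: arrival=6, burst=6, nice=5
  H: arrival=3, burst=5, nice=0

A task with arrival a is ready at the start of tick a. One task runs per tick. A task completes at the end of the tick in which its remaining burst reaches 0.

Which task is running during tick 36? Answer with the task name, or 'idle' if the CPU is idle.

running at tick 36 = E

t=0: ready={A} → run A
t=1: ready={A} → run A
t=2: ready={A,B,F} → run A
t=3: ready={A,B,D,F,H} → run A
t=4: ready={A,B,C,D,E,F,H} → run A
t=5: ready={A,B,C,D,E,F,H} → run A
t=6: ready={B,C,D,E,F,G,H} → run B
t=7: ready={B,C,D,E,F,G,H} → run B
t=8: ready={B,C,D,E,F,G,H} → run B
t=9: ready={C,D,E,F,G,H} → run C
t=10: ready={C,D,E,F,G,H} → run C
t=11: ready={D,E,F,G,H} → run D
t=12: ready={D,E,F,G,H} → run D
t=13: ready={D,E,F,G,H} → run D
t=14: ready={D,E,F,G,H} → run D
t=15: ready={D,E,F,G,H} → run D
t=16: ready={D,E,F,G,H} → run D
t=17: ready={D,E,F,G,H} → run D
t=18: ready={D,E,F,G,H} → run D
t=19: ready={E,F,G,H} → run H
t=20: ready={E,F,G,H} → run H
t=21: ready={E,F,G,H} → run H
t=22: ready={E,F,G,H} → run H
t=23: ready={E,F,G,H} → run H
t=24: ready={E,F,G} → run F
t=25: ready={E,F,G} → run F
t=26: ready={E,F,G} → run F
t=27: ready={E,F,G} → run F
t=28: ready={E,F,G} → run F
t=29: ready={E,F,G} → run F
t=30: ready={E,G} → run E
t=31: ready={E,G} → run E
t=32: ready={E,G} → run E
t=33: ready={E,G} → run E
t=34: ready={E,G} → run E
t=35: ready={E,G} → run E
t=36: ready={E,G} → run E
t=37: ready={G} → run G
t=38: ready={G} → run G
t=39: ready={G} → run G
t=40: ready={G} → run G
t=41: ready={G} → run G
t=42: ready={G} → run G
t=43: (idle)
t=44: (idle)
t=45: (idle)
t=46: (idle)
t=47: (idle)
t=48: (idle)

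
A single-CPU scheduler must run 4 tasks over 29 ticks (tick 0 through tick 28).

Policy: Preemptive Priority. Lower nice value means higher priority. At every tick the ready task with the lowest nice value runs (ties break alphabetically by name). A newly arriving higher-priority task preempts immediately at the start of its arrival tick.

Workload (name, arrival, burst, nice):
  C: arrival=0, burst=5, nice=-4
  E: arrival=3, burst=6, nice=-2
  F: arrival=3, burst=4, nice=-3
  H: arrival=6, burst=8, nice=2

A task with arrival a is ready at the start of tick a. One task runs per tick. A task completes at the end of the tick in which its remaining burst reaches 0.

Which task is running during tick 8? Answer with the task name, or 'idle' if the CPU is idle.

running at tick 8 = F

t=0: ready={C} → run C
t=1: ready={C} → run C
t=2: ready={C} → run C
t=3: ready={C,E,F} → run C
t=4: ready={C,E,F} → run C
t=5: ready={E,F} → run F
t=6: ready={E,F,H} → run F
t=7: ready={E,F,H} → run F
t=8: ready={E,F,H} → run F
t=9: ready={E,H} → run E
t=10: ready={E,H} → run E
t=11: ready={E,H} → run E
t=12: ready={E,H} → run E
t=13: ready={E,H} → run E
t=14: ready={E,H} → run E
t=15: ready={H} → run H
t=16: ready={H} → run H
t=17: ready={H} → run H
t=18: ready={H} → run H
t=19: ready={H} → run H
t=20: ready={H} → run H
t=21: ready={H} → run H
t=22: ready={H} → run H
t=23: (idle)
t=24: (idle)
t=25: (idle)
t=26: (idle)
t=27: (idle)
t=28: (idle)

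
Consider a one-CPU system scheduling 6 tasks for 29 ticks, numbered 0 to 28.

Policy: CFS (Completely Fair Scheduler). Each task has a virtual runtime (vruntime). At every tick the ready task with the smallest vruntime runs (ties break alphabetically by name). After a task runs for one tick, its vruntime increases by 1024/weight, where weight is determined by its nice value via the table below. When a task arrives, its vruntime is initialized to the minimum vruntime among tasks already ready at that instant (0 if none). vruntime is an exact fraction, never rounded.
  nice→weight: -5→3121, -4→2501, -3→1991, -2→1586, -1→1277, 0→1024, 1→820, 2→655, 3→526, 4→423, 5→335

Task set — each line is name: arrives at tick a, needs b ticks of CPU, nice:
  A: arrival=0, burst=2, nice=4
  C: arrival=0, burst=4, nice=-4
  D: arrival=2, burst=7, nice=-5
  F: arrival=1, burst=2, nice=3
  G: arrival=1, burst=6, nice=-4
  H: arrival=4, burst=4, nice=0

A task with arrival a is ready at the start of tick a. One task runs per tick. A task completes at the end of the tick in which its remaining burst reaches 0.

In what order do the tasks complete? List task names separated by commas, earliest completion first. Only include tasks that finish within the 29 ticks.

completion order = C, F, D, G, A, H

t=0: vr[A=0 C=0] → run A
t=1: vr[A=1024/423 C=0 F=0 G=0] → run C
t=2: vr[A=1024/423 C=1024/2501 D=0 F=0 G=0] → run D
t=3: vr[A=1024/423 C=1024/2501 D=1024/3121 F=0 G=0] → run F
t=4: vr[A=1024/423 C=1024/2501 D=1024/3121 F=512/263 G=0 H=0] → run G
t=5: vr[A=1024/423 C=1024/2501 D=1024/3121 F=512/263 G=1024/2501 H=0] → run H
t=6: vr[A=1024/423 C=1024/2501 D=1024/3121 F=512/263 G=1024/2501 H=1] → run D
t=7: vr[A=1024/423 C=1024/2501 D=2048/3121 F=512/263 G=1024/2501 H=1] → run C
t=8: vr[A=1024/423 C=2048/2501 D=2048/3121 F=512/263 G=1024/2501 H=1] → run G
t=9: vr[A=1024/423 C=2048/2501 D=2048/3121 F=512/263 G=2048/2501 H=1] → run D
t=10: vr[A=1024/423 C=2048/2501 D=3072/3121 F=512/263 G=2048/2501 H=1] → run C
t=11: vr[A=1024/423 C=3072/2501 D=3072/3121 F=512/263 G=2048/2501 H=1] → run G
t=12: vr[A=1024/423 C=3072/2501 D=3072/3121 F=512/263 G=3072/2501 H=1] → run D
t=13: vr[A=1024/423 C=3072/2501 D=4096/3121 F=512/263 G=3072/2501 H=1] → run H
t=14: vr[A=1024/423 C=3072/2501 D=4096/3121 F=512/263 G=3072/2501 H=2] → run C
t=15: vr[A=1024/423 D=4096/3121 F=512/263 G=3072/2501 H=2] → run G
t=16: vr[A=1024/423 D=4096/3121 F=512/263 G=4096/2501 H=2] → run D
t=17: vr[A=1024/423 D=5120/3121 F=512/263 G=4096/2501 H=2] → run G
t=18: vr[A=1024/423 D=5120/3121 F=512/263 G=5120/2501 H=2] → run D
t=19: vr[A=1024/423 D=6144/3121 F=512/263 G=5120/2501 H=2] → run F
t=20: vr[A=1024/423 D=6144/3121 G=5120/2501 H=2] → run D
t=21: vr[A=1024/423 G=5120/2501 H=2] → run H
t=22: vr[A=1024/423 G=5120/2501 H=3] → run G
t=23: vr[A=1024/423 H=3] → run A
t=24: vr[H=3] → run H
t=25: (idle)
t=26: (idle)
t=27: (idle)
t=28: (idle)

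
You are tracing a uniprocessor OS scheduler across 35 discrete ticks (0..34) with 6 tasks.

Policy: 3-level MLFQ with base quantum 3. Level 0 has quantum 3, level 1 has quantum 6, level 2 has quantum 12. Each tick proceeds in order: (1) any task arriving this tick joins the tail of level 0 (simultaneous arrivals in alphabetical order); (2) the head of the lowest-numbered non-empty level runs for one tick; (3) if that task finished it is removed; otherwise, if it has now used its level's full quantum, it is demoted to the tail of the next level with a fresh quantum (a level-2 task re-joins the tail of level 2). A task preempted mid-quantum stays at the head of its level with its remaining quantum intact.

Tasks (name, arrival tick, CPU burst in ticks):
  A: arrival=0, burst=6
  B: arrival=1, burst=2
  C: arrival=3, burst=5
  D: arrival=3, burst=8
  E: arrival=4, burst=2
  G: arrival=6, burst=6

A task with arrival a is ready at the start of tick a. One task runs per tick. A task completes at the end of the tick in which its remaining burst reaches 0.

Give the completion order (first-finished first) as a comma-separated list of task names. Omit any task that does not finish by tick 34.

t=0: L0/L1/L2 = A/-/- → run A
t=1: L0/L1/L2 = AB/-/- → run A
t=2: L0/L1/L2 = AB/-/- → run A
t=3: L0/L1/L2 = BCD/A/- → run B
t=4: L0/L1/L2 = BCDE/A/- → run B
t=5: L0/L1/L2 = CDE/A/- → run C
t=6: L0/L1/L2 = CDEG/A/- → run C
t=7: L0/L1/L2 = CDEG/A/- → run C
t=8: L0/L1/L2 = DEG/AC/- → run D
t=9: L0/L1/L2 = DEG/AC/- → run D
t=10: L0/L1/L2 = DEG/AC/- → run D
t=11: L0/L1/L2 = EG/ACD/- → run E
t=12: L0/L1/L2 = EG/ACD/- → run E
t=13: L0/L1/L2 = G/ACD/- → run G
t=14: L0/L1/L2 = G/ACD/- → run G
t=15: L0/L1/L2 = G/ACD/- → run G
t=16: L0/L1/L2 = -/ACDG/- → run A
t=17: L0/L1/L2 = -/ACDG/- → run A
t=18: L0/L1/L2 = -/ACDG/- → run A
t=19: L0/L1/L2 = -/CDG/- → run C
t=20: L0/L1/L2 = -/CDG/- → run C
t=21: L0/L1/L2 = -/DG/- → run D
t=22: L0/L1/L2 = -/DG/- → run D
t=23: L0/L1/L2 = -/DG/- → run D
t=24: L0/L1/L2 = -/DG/- → run D
t=25: L0/L1/L2 = -/DG/- → run D
t=26: L0/L1/L2 = -/G/- → run G
t=27: L0/L1/L2 = -/G/- → run G
t=28: L0/L1/L2 = -/G/- → run G
t=29: (idle)
t=30: (idle)
t=31: (idle)
t=32: (idle)
t=33: (idle)
t=34: (idle)

completion order = B, E, A, C, D, G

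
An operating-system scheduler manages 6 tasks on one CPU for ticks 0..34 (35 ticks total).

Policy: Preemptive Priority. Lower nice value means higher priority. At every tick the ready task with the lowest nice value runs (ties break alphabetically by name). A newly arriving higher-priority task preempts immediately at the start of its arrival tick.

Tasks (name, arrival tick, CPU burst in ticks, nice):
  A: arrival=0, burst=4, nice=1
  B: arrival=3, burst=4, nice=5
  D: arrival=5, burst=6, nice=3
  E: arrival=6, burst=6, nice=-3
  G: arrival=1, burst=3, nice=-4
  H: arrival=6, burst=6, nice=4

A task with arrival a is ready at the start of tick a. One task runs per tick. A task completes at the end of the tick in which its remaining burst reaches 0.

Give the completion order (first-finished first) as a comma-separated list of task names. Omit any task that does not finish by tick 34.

completion order = G, E, A, D, H, B

t=0: ready={A} → run A
t=1: ready={A,G} → run G
t=2: ready={A,G} → run G
t=3: ready={A,B,G} → run G
t=4: ready={A,B} → run A
t=5: ready={A,B,D} → run A
t=6: ready={A,B,D,E,H} → run E
t=7: ready={A,B,D,E,H} → run E
t=8: ready={A,B,D,E,H} → run E
t=9: ready={A,B,D,E,H} → run E
t=10: ready={A,B,D,E,H} → run E
t=11: ready={A,B,D,E,H} → run E
t=12: ready={A,B,D,H} → run A
t=13: ready={B,D,H} → run D
t=14: ready={B,D,H} → run D
t=15: ready={B,D,H} → run D
t=16: ready={B,D,H} → run D
t=17: ready={B,D,H} → run D
t=18: ready={B,D,H} → run D
t=19: ready={B,H} → run H
t=20: ready={B,H} → run H
t=21: ready={B,H} → run H
t=22: ready={B,H} → run H
t=23: ready={B,H} → run H
t=24: ready={B,H} → run H
t=25: ready={B} → run B
t=26: ready={B} → run B
t=27: ready={B} → run B
t=28: ready={B} → run B
t=29: (idle)
t=30: (idle)
t=31: (idle)
t=32: (idle)
t=33: (idle)
t=34: (idle)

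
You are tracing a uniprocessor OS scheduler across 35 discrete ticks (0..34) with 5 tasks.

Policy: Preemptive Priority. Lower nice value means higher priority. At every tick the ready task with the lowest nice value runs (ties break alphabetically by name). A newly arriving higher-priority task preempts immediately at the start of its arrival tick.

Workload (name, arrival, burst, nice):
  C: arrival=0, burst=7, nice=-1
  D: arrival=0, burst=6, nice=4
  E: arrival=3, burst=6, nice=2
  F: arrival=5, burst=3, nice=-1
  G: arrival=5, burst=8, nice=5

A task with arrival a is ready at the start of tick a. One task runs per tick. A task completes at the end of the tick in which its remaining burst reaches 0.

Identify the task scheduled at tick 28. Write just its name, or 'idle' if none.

t=0: ready={C,D} → run C
t=1: ready={C,D} → run C
t=2: ready={C,D} → run C
t=3: ready={C,D,E} → run C
t=4: ready={C,D,E} → run C
t=5: ready={C,D,E,F,G} → run C
t=6: ready={C,D,E,F,G} → run C
t=7: ready={D,E,F,G} → run F
t=8: ready={D,E,F,G} → run F
t=9: ready={D,E,F,G} → run F
t=10: ready={D,E,G} → run E
t=11: ready={D,E,G} → run E
t=12: ready={D,E,G} → run E
t=13: ready={D,E,G} → run E
t=14: ready={D,E,G} → run E
t=15: ready={D,E,G} → run E
t=16: ready={D,G} → run D
t=17: ready={D,G} → run D
t=18: ready={D,G} → run D
t=19: ready={D,G} → run D
t=20: ready={D,G} → run D
t=21: ready={D,G} → run D
t=22: ready={G} → run G
t=23: ready={G} → run G
t=24: ready={G} → run G
t=25: ready={G} → run G
t=26: ready={G} → run G
t=27: ready={G} → run G
t=28: ready={G} → run G
t=29: ready={G} → run G
t=30: (idle)
t=31: (idle)
t=32: (idle)
t=33: (idle)
t=34: (idle)

running at tick 28 = G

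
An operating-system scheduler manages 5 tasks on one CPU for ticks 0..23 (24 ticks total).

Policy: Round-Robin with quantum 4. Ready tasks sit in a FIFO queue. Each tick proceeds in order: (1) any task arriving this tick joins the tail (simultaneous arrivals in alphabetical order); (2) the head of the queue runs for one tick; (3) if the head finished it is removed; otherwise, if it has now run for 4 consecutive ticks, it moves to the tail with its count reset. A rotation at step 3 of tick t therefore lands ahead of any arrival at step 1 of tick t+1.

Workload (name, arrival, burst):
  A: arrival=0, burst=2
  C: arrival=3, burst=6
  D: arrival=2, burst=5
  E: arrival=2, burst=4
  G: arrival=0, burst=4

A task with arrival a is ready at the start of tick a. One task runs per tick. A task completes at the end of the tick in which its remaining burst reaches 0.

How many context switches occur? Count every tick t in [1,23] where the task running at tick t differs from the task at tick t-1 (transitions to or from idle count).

t=0: queue=[A,G] q_used=0 → run A
t=1: queue=[A,G] q_used=1 → run A
t=2: queue=[G,D,E] q_used=0 → run G
t=3: queue=[G,D,E,C] q_used=1 → run G
t=4: queue=[G,D,E,C] q_used=2 → run G
t=5: queue=[G,D,E,C] q_used=3 → run G
t=6: queue=[D,E,C] q_used=0 → run D
t=7: queue=[D,E,C] q_used=1 → run D
t=8: queue=[D,E,C] q_used=2 → run D
t=9: queue=[D,E,C] q_used=3 → run D
t=10: queue=[E,C,D] q_used=0 → run E
t=11: queue=[E,C,D] q_used=1 → run E
t=12: queue=[E,C,D] q_used=2 → run E
t=13: queue=[E,C,D] q_used=3 → run E
t=14: queue=[C,D] q_used=0 → run C
t=15: queue=[C,D] q_used=1 → run C
t=16: queue=[C,D] q_used=2 → run C
t=17: queue=[C,D] q_used=3 → run C
t=18: queue=[D,C] q_used=0 → run D
t=19: queue=[C] q_used=0 → run C
t=20: queue=[C] q_used=1 → run C
t=21: (idle)
t=22: (idle)
t=23: (idle)

context switches = 7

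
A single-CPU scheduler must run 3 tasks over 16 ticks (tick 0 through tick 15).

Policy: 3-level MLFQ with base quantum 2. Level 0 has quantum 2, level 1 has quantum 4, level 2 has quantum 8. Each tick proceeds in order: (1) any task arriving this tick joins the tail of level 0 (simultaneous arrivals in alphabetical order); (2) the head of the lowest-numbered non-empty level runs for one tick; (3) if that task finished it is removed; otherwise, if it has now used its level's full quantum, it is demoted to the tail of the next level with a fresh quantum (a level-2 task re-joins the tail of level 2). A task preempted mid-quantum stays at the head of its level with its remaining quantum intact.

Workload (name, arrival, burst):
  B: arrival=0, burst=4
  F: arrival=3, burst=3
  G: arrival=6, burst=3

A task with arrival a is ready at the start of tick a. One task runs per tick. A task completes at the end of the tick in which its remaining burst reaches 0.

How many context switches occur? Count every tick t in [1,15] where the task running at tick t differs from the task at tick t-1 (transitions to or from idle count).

t=0: L0/L1/L2 = B/-/- → run B
t=1: L0/L1/L2 = B/-/- → run B
t=2: L0/L1/L2 = -/B/- → run B
t=3: L0/L1/L2 = F/B/- → run F
t=4: L0/L1/L2 = F/B/- → run F
t=5: L0/L1/L2 = -/BF/- → run B
t=6: L0/L1/L2 = G/F/- → run G
t=7: L0/L1/L2 = G/F/- → run G
t=8: L0/L1/L2 = -/FG/- → run F
t=9: L0/L1/L2 = -/G/- → run G
t=10: (idle)
t=11: (idle)
t=12: (idle)
t=13: (idle)
t=14: (idle)
t=15: (idle)

context switches = 6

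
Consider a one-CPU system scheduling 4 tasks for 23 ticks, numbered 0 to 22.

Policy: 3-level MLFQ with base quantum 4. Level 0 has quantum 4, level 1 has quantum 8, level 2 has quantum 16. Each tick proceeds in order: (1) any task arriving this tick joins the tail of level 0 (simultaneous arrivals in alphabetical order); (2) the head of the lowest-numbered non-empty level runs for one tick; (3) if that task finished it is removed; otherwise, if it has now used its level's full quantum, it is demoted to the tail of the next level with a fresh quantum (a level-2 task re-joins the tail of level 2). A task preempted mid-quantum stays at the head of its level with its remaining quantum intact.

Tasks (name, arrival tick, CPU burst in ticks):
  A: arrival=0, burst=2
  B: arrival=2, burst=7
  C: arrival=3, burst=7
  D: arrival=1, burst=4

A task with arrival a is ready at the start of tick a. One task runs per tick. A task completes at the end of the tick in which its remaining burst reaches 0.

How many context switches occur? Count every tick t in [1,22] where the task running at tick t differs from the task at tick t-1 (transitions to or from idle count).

context switches = 6

t=0: L0/L1/L2 = A/-/- → run A
t=1: L0/L1/L2 = AD/-/- → run A
t=2: L0/L1/L2 = DB/-/- → run D
t=3: L0/L1/L2 = DBC/-/- → run D
t=4: L0/L1/L2 = DBC/-/- → run D
t=5: L0/L1/L2 = DBC/-/- → run D
t=6: L0/L1/L2 = BC/-/- → run B
t=7: L0/L1/L2 = BC/-/- → run B
t=8: L0/L1/L2 = BC/-/- → run B
t=9: L0/L1/L2 = BC/-/- → run B
t=10: L0/L1/L2 = C/B/- → run C
t=11: L0/L1/L2 = C/B/- → run C
t=12: L0/L1/L2 = C/B/- → run C
t=13: L0/L1/L2 = C/B/- → run C
t=14: L0/L1/L2 = -/BC/- → run B
t=15: L0/L1/L2 = -/BC/- → run B
t=16: L0/L1/L2 = -/BC/- → run B
t=17: L0/L1/L2 = -/C/- → run C
t=18: L0/L1/L2 = -/C/- → run C
t=19: L0/L1/L2 = -/C/- → run C
t=20: (idle)
t=21: (idle)
t=22: (idle)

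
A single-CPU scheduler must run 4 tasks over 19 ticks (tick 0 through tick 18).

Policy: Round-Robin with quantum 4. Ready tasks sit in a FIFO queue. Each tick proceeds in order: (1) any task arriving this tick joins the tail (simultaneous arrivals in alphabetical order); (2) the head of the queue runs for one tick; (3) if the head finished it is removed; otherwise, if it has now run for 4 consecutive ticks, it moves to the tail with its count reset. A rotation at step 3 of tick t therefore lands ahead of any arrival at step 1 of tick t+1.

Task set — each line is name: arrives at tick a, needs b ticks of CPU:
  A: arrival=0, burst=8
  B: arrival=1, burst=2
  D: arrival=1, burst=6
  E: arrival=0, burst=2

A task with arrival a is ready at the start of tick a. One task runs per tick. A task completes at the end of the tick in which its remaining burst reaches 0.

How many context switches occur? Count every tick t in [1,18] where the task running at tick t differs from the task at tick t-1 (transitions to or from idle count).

context switches = 6

t=0: queue=[A,E] q_used=0 → run A
t=1: queue=[A,E,B,D] q_used=1 → run A
t=2: queue=[A,E,B,D] q_used=2 → run A
t=3: queue=[A,E,B,D] q_used=3 → run A
t=4: queue=[E,B,D,A] q_used=0 → run E
t=5: queue=[E,B,D,A] q_used=1 → run E
t=6: queue=[B,D,A] q_used=0 → run B
t=7: queue=[B,D,A] q_used=1 → run B
t=8: queue=[D,A] q_used=0 → run D
t=9: queue=[D,A] q_used=1 → run D
t=10: queue=[D,A] q_used=2 → run D
t=11: queue=[D,A] q_used=3 → run D
t=12: queue=[A,D] q_used=0 → run A
t=13: queue=[A,D] q_used=1 → run A
t=14: queue=[A,D] q_used=2 → run A
t=15: queue=[A,D] q_used=3 → run A
t=16: queue=[D] q_used=0 → run D
t=17: queue=[D] q_used=1 → run D
t=18: (idle)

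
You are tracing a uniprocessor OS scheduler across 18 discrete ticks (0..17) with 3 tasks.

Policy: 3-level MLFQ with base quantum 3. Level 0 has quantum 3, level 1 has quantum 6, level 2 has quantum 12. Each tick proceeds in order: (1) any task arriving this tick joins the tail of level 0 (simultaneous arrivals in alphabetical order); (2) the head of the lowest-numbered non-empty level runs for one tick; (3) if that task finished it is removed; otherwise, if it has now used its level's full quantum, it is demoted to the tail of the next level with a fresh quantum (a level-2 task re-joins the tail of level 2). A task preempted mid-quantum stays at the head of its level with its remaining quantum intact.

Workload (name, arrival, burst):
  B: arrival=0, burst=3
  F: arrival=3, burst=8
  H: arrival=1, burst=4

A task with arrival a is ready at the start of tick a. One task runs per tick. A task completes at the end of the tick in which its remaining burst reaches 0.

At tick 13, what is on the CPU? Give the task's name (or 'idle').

t=0: L0/L1/L2 = B/-/- → run B
t=1: L0/L1/L2 = BH/-/- → run B
t=2: L0/L1/L2 = BH/-/- → run B
t=3: L0/L1/L2 = HF/-/- → run H
t=4: L0/L1/L2 = HF/-/- → run H
t=5: L0/L1/L2 = HF/-/- → run H
t=6: L0/L1/L2 = F/H/- → run F
t=7: L0/L1/L2 = F/H/- → run F
t=8: L0/L1/L2 = F/H/- → run F
t=9: L0/L1/L2 = -/HF/- → run H
t=10: L0/L1/L2 = -/F/- → run F
t=11: L0/L1/L2 = -/F/- → run F
t=12: L0/L1/L2 = -/F/- → run F
t=13: L0/L1/L2 = -/F/- → run F
t=14: L0/L1/L2 = -/F/- → run F
t=15: (idle)
t=16: (idle)
t=17: (idle)

running at tick 13 = F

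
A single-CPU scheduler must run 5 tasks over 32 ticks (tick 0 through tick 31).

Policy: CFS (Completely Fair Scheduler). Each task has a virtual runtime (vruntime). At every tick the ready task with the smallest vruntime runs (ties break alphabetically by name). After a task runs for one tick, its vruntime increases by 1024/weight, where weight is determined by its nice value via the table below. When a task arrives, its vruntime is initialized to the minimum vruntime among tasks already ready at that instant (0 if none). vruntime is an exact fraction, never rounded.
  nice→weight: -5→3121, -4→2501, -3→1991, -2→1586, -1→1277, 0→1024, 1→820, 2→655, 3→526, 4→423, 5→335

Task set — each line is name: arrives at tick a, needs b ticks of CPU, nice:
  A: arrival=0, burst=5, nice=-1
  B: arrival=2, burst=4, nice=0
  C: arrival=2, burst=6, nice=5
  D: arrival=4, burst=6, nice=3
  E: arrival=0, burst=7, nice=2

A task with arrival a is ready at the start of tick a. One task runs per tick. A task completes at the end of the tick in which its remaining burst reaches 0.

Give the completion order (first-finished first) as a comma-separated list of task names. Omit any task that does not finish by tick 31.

t=0: vr[A=0 E=0] → run A
t=1: vr[A=1024/1277 E=0] → run E
t=2: vr[A=1024/1277 B=1024/1277 C=1024/1277 E=1024/655] → run A
t=3: vr[A=2048/1277 B=1024/1277 C=1024/1277 E=1024/655] → run B
t=4: vr[A=2048/1277 B=2301/1277 C=1024/1277 D=1024/1277 E=1024/655] → run C
t=5: vr[A=2048/1277 B=2301/1277 C=1650688/427795 D=1024/1277 E=1024/655] → run D
t=6: vr[A=2048/1277 B=2301/1277 C=1650688/427795 D=923136/335851 E=1024/655] → run E
t=7: vr[A=2048/1277 B=2301/1277 C=1650688/427795 D=923136/335851 E=2048/655] → run A
t=8: vr[A=3072/1277 B=2301/1277 C=1650688/427795 D=923136/335851 E=2048/655] → run B
t=9: vr[A=3072/1277 B=3578/1277 C=1650688/427795 D=923136/335851 E=2048/655] → run A
t=10: vr[A=4096/1277 B=3578/1277 C=1650688/427795 D=923136/335851 E=2048/655] → run D
t=11: vr[A=4096/1277 B=3578/1277 C=1650688/427795 D=1576960/335851 E=2048/655] → run B
t=12: vr[A=4096/1277 B=4855/1277 C=1650688/427795 D=1576960/335851 E=2048/655] → run E
t=13: vr[A=4096/1277 B=4855/1277 C=1650688/427795 D=1576960/335851 E=3072/655] → run A
t=14: vr[B=4855/1277 C=1650688/427795 D=1576960/335851 E=3072/655] → run B
t=15: vr[C=1650688/427795 D=1576960/335851 E=3072/655] → run C
t=16: vr[C=2958336/427795 D=1576960/335851 E=3072/655] → run E
t=17: vr[C=2958336/427795 D=1576960/335851 E=4096/655] → run D
t=18: vr[C=2958336/427795 D=2230784/335851 E=4096/655] → run E
t=19: vr[C=2958336/427795 D=2230784/335851 E=1024/131] → run D
t=20: vr[C=2958336/427795 D=2884608/335851 E=1024/131] → run C
t=21: vr[C=4265984/427795 D=2884608/335851 E=1024/131] → run E
t=22: vr[C=4265984/427795 D=2884608/335851 E=6144/655] → run D
t=23: vr[C=4265984/427795 D=3538432/335851 E=6144/655] → run E
t=24: vr[C=4265984/427795 D=3538432/335851] → run C
t=25: vr[C=5573632/427795 D=3538432/335851] → run D
t=26: vr[C=5573632/427795] → run C
t=27: vr[C=1376256/85559] → run C
t=28: (idle)
t=29: (idle)
t=30: (idle)
t=31: (idle)

completion order = A, B, E, D, C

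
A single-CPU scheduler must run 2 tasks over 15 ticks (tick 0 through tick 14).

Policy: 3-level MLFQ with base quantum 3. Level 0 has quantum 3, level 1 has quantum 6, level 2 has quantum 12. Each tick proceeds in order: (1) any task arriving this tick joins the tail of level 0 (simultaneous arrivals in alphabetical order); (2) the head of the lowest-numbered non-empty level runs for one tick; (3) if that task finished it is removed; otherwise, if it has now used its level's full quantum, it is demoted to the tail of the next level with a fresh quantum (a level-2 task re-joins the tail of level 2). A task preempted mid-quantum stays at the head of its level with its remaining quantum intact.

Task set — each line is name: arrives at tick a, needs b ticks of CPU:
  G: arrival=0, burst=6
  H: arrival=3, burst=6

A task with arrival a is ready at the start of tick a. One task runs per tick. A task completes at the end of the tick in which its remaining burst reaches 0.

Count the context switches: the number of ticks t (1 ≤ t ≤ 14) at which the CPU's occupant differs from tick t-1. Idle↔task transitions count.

context switches = 4

t=0: L0/L1/L2 = G/-/- → run G
t=1: L0/L1/L2 = G/-/- → run G
t=2: L0/L1/L2 = G/-/- → run G
t=3: L0/L1/L2 = H/G/- → run H
t=4: L0/L1/L2 = H/G/- → run H
t=5: L0/L1/L2 = H/G/- → run H
t=6: L0/L1/L2 = -/GH/- → run G
t=7: L0/L1/L2 = -/GH/- → run G
t=8: L0/L1/L2 = -/GH/- → run G
t=9: L0/L1/L2 = -/H/- → run H
t=10: L0/L1/L2 = -/H/- → run H
t=11: L0/L1/L2 = -/H/- → run H
t=12: (idle)
t=13: (idle)
t=14: (idle)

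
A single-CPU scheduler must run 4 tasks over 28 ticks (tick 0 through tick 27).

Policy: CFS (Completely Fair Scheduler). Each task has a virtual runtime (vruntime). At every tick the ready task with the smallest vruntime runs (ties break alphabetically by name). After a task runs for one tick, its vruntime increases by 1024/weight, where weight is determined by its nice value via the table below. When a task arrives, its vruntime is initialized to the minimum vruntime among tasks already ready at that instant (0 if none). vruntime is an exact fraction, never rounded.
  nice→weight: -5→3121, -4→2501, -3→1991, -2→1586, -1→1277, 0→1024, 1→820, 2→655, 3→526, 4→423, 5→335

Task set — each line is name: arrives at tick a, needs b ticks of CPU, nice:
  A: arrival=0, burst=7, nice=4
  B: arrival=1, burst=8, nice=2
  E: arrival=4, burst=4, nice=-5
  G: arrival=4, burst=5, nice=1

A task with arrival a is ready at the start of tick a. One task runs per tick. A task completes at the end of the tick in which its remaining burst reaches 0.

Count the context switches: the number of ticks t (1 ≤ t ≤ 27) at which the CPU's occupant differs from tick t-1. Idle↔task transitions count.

context switches = 19

t=0: vr[A=0] → run A
t=1: vr[A=1024/423 B=1024/423] → run A
t=2: vr[A=2048/423 B=1024/423] → run B
t=3: vr[A=2048/423 B=1103872/277065] → run B
t=4: vr[A=2048/423 B=1537024/277065 E=2048/423 G=2048/423] → run A
t=5: vr[A=1024/141 B=1537024/277065 E=2048/423 G=2048/423] → run E
t=6: vr[A=1024/141 B=1537024/277065 E=6824960/1320183 G=2048/423] → run G
t=7: vr[A=1024/141 B=1537024/277065 E=6824960/1320183 G=528128/86715] → run E
t=8: vr[A=1024/141 B=1537024/277065 E=7258112/1320183 G=528128/86715] → run E
t=9: vr[A=1024/141 B=1537024/277065 E=7691264/1320183 G=528128/86715] → run B
t=10: vr[A=1024/141 B=1970176/277065 E=7691264/1320183 G=528128/86715] → run E
t=11: vr[A=1024/141 B=1970176/277065 G=528128/86715] → run G
t=12: vr[A=1024/141 B=1970176/277065 G=636416/86715] → run B
t=13: vr[A=1024/141 B=2403328/277065 G=636416/86715] → run A
t=14: vr[A=4096/423 B=2403328/277065 G=636416/86715] → run G
t=15: vr[A=4096/423 B=2403328/277065 G=744704/86715] → run G
t=16: vr[A=4096/423 B=2403328/277065 G=852992/86715] → run B
t=17: vr[A=4096/423 B=567296/55413 G=852992/86715] → run A
t=18: vr[A=5120/423 B=567296/55413 G=852992/86715] → run G
t=19: vr[A=5120/423 B=567296/55413] → run B
t=20: vr[A=5120/423 B=3269632/277065] → run B
t=21: vr[A=5120/423 B=3702784/277065] → run A
t=22: vr[A=2048/141 B=3702784/277065] → run B
t=23: vr[A=2048/141] → run A
t=24: (idle)
t=25: (idle)
t=26: (idle)
t=27: (idle)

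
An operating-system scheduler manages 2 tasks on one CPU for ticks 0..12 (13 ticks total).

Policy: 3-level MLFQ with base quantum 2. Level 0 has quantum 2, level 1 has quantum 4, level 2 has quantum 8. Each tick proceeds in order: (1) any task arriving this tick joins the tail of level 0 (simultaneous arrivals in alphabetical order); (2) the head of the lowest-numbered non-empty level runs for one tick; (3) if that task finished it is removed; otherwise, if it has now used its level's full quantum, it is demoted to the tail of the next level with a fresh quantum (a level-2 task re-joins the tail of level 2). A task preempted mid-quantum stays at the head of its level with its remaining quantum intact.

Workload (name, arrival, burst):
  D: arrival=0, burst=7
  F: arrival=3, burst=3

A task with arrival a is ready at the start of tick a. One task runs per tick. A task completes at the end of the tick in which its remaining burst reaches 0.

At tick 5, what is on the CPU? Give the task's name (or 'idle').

t=0: L0/L1/L2 = D/-/- → run D
t=1: L0/L1/L2 = D/-/- → run D
t=2: L0/L1/L2 = -/D/- → run D
t=3: L0/L1/L2 = F/D/- → run F
t=4: L0/L1/L2 = F/D/- → run F
t=5: L0/L1/L2 = -/DF/- → run D
t=6: L0/L1/L2 = -/DF/- → run D
t=7: L0/L1/L2 = -/DF/- → run D
t=8: L0/L1/L2 = -/F/D → run F
t=9: L0/L1/L2 = -/-/D → run D
t=10: (idle)
t=11: (idle)
t=12: (idle)

running at tick 5 = D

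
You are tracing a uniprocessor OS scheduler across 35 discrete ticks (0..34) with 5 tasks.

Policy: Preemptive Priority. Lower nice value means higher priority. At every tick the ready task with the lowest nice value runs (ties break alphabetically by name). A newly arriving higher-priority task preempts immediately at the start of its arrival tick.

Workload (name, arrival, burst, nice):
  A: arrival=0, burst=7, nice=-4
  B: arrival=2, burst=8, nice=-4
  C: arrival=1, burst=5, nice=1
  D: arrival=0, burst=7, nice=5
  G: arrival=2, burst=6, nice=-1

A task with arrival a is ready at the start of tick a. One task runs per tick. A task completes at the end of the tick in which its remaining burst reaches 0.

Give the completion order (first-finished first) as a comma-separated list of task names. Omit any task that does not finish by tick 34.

completion order = A, B, G, C, D

t=0: ready={A,D} → run A
t=1: ready={A,C,D} → run A
t=2: ready={A,B,C,D,G} → run A
t=3: ready={A,B,C,D,G} → run A
t=4: ready={A,B,C,D,G} → run A
t=5: ready={A,B,C,D,G} → run A
t=6: ready={A,B,C,D,G} → run A
t=7: ready={B,C,D,G} → run B
t=8: ready={B,C,D,G} → run B
t=9: ready={B,C,D,G} → run B
t=10: ready={B,C,D,G} → run B
t=11: ready={B,C,D,G} → run B
t=12: ready={B,C,D,G} → run B
t=13: ready={B,C,D,G} → run B
t=14: ready={B,C,D,G} → run B
t=15: ready={C,D,G} → run G
t=16: ready={C,D,G} → run G
t=17: ready={C,D,G} → run G
t=18: ready={C,D,G} → run G
t=19: ready={C,D,G} → run G
t=20: ready={C,D,G} → run G
t=21: ready={C,D} → run C
t=22: ready={C,D} → run C
t=23: ready={C,D} → run C
t=24: ready={C,D} → run C
t=25: ready={C,D} → run C
t=26: ready={D} → run D
t=27: ready={D} → run D
t=28: ready={D} → run D
t=29: ready={D} → run D
t=30: ready={D} → run D
t=31: ready={D} → run D
t=32: ready={D} → run D
t=33: (idle)
t=34: (idle)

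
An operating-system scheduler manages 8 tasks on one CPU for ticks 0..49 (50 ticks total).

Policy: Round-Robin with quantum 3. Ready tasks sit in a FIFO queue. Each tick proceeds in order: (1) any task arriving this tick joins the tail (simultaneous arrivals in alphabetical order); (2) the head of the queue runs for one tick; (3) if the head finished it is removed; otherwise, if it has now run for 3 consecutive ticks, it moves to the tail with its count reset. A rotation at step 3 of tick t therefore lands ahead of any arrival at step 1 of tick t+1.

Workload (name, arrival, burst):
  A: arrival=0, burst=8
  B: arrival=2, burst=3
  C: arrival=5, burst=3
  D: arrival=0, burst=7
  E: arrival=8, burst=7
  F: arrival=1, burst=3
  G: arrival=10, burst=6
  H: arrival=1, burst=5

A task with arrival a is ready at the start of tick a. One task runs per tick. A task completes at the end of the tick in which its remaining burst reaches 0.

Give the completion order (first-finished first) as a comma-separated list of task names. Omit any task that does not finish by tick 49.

t=0: queue=[A,D] q_used=0 → run A
t=1: queue=[A,D,F,H] q_used=1 → run A
t=2: queue=[A,D,F,H,B] q_used=2 → run A
t=3: queue=[D,F,H,B,A] q_used=0 → run D
t=4: queue=[D,F,H,B,A] q_used=1 → run D
t=5: queue=[D,F,H,B,A,C] q_used=2 → run D
t=6: queue=[F,H,B,A,C,D] q_used=0 → run F
t=7: queue=[F,H,B,A,C,D] q_used=1 → run F
t=8: queue=[F,H,B,A,C,D,E] q_used=2 → run F
t=9: queue=[H,B,A,C,D,E] q_used=0 → run H
t=10: queue=[H,B,A,C,D,E,G] q_used=1 → run H
t=11: queue=[H,B,A,C,D,E,G] q_used=2 → run H
t=12: queue=[B,A,C,D,E,G,H] q_used=0 → run B
t=13: queue=[B,A,C,D,E,G,H] q_used=1 → run B
t=14: queue=[B,A,C,D,E,G,H] q_used=2 → run B
t=15: queue=[A,C,D,E,G,H] q_used=0 → run A
t=16: queue=[A,C,D,E,G,H] q_used=1 → run A
t=17: queue=[A,C,D,E,G,H] q_used=2 → run A
t=18: queue=[C,D,E,G,H,A] q_used=0 → run C
t=19: queue=[C,D,E,G,H,A] q_used=1 → run C
t=20: queue=[C,D,E,G,H,A] q_used=2 → run C
t=21: queue=[D,E,G,H,A] q_used=0 → run D
t=22: queue=[D,E,G,H,A] q_used=1 → run D
t=23: queue=[D,E,G,H,A] q_used=2 → run D
t=24: queue=[E,G,H,A,D] q_used=0 → run E
t=25: queue=[E,G,H,A,D] q_used=1 → run E
t=26: queue=[E,G,H,A,D] q_used=2 → run E
t=27: queue=[G,H,A,D,E] q_used=0 → run G
t=28: queue=[G,H,A,D,E] q_used=1 → run G
t=29: queue=[G,H,A,D,E] q_used=2 → run G
t=30: queue=[H,A,D,E,G] q_used=0 → run H
t=31: queue=[H,A,D,E,G] q_used=1 → run H
t=32: queue=[A,D,E,G] q_used=0 → run A
t=33: queue=[A,D,E,G] q_used=1 → run A
t=34: queue=[D,E,G] q_used=0 → run D
t=35: queue=[E,G] q_used=0 → run E
t=36: queue=[E,G] q_used=1 → run E
t=37: queue=[E,G] q_used=2 → run E
t=38: queue=[G,E] q_used=0 → run G
t=39: queue=[G,E] q_used=1 → run G
t=40: queue=[G,E] q_used=2 → run G
t=41: queue=[E] q_used=0 → run E
t=42: (idle)
t=43: (idle)
t=44: (idle)
t=45: (idle)
t=46: (idle)
t=47: (idle)
t=48: (idle)
t=49: (idle)

completion order = F, B, C, H, A, D, G, E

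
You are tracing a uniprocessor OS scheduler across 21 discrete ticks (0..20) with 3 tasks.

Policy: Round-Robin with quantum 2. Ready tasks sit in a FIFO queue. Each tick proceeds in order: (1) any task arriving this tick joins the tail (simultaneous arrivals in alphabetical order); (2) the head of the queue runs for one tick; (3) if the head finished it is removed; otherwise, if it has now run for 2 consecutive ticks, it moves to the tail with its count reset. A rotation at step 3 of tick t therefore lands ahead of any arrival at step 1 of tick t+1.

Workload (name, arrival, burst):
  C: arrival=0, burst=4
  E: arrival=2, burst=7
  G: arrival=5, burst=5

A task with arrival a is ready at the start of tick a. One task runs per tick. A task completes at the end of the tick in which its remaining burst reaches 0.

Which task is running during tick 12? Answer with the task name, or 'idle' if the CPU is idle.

t=0: queue=[C] q_used=0 → run C
t=1: queue=[C] q_used=1 → run C
t=2: queue=[C,E] q_used=0 → run C
t=3: queue=[C,E] q_used=1 → run C
t=4: queue=[E] q_used=0 → run E
t=5: queue=[E,G] q_used=1 → run E
t=6: queue=[G,E] q_used=0 → run G
t=7: queue=[G,E] q_used=1 → run G
t=8: queue=[E,G] q_used=0 → run E
t=9: queue=[E,G] q_used=1 → run E
t=10: queue=[G,E] q_used=0 → run G
t=11: queue=[G,E] q_used=1 → run G
t=12: queue=[E,G] q_used=0 → run E
t=13: queue=[E,G] q_used=1 → run E
t=14: queue=[G,E] q_used=0 → run G
t=15: queue=[E] q_used=0 → run E
t=16: (idle)
t=17: (idle)
t=18: (idle)
t=19: (idle)
t=20: (idle)

running at tick 12 = E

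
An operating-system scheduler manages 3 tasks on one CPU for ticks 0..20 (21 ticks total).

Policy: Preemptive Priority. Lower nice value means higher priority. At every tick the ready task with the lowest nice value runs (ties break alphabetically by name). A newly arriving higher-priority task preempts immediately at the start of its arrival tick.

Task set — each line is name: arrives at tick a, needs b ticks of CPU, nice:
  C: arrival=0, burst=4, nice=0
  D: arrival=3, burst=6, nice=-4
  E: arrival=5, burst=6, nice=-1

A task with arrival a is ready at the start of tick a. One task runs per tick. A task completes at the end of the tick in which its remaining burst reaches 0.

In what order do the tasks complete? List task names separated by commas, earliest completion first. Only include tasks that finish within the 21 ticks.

t=0: ready={C} → run C
t=1: ready={C} → run C
t=2: ready={C} → run C
t=3: ready={C,D} → run D
t=4: ready={C,D} → run D
t=5: ready={C,D,E} → run D
t=6: ready={C,D,E} → run D
t=7: ready={C,D,E} → run D
t=8: ready={C,D,E} → run D
t=9: ready={C,E} → run E
t=10: ready={C,E} → run E
t=11: ready={C,E} → run E
t=12: ready={C,E} → run E
t=13: ready={C,E} → run E
t=14: ready={C,E} → run E
t=15: ready={C} → run C
t=16: (idle)
t=17: (idle)
t=18: (idle)
t=19: (idle)
t=20: (idle)

completion order = D, E, C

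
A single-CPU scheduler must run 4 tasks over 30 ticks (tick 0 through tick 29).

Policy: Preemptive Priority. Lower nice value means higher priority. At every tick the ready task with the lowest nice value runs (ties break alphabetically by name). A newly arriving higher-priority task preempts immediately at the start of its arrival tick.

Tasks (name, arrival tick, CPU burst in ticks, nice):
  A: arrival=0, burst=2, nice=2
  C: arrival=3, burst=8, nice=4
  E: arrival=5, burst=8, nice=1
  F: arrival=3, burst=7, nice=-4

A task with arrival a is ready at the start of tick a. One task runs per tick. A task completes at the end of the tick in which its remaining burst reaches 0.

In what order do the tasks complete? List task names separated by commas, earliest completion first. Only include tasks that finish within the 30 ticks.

t=0: ready={A} → run A
t=1: ready={A} → run A
t=2: (idle)
t=3: ready={C,F} → run F
t=4: ready={C,F} → run F
t=5: ready={C,E,F} → run F
t=6: ready={C,E,F} → run F
t=7: ready={C,E,F} → run F
t=8: ready={C,E,F} → run F
t=9: ready={C,E,F} → run F
t=10: ready={C,E} → run E
t=11: ready={C,E} → run E
t=12: ready={C,E} → run E
t=13: ready={C,E} → run E
t=14: ready={C,E} → run E
t=15: ready={C,E} → run E
t=16: ready={C,E} → run E
t=17: ready={C,E} → run E
t=18: ready={C} → run C
t=19: ready={C} → run C
t=20: ready={C} → run C
t=21: ready={C} → run C
t=22: ready={C} → run C
t=23: ready={C} → run C
t=24: ready={C} → run C
t=25: ready={C} → run C
t=26: (idle)
t=27: (idle)
t=28: (idle)
t=29: (idle)

completion order = A, F, E, C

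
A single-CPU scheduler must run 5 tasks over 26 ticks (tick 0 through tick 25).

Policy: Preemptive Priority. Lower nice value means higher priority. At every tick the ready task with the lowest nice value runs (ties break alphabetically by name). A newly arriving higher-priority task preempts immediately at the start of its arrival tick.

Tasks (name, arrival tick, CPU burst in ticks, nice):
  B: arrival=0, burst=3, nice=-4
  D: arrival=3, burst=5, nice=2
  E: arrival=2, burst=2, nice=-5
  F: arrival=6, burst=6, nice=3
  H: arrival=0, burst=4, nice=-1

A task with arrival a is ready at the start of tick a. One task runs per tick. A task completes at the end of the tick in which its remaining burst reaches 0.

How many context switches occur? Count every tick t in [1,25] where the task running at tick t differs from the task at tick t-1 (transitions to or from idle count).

t=0: ready={B,H} → run B
t=1: ready={B,H} → run B
t=2: ready={B,E,H} → run E
t=3: ready={B,D,E,H} → run E
t=4: ready={B,D,H} → run B
t=5: ready={D,H} → run H
t=6: ready={D,F,H} → run H
t=7: ready={D,F,H} → run H
t=8: ready={D,F,H} → run H
t=9: ready={D,F} → run D
t=10: ready={D,F} → run D
t=11: ready={D,F} → run D
t=12: ready={D,F} → run D
t=13: ready={D,F} → run D
t=14: ready={F} → run F
t=15: ready={F} → run F
t=16: ready={F} → run F
t=17: ready={F} → run F
t=18: ready={F} → run F
t=19: ready={F} → run F
t=20: (idle)
t=21: (idle)
t=22: (idle)
t=23: (idle)
t=24: (idle)
t=25: (idle)

context switches = 6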